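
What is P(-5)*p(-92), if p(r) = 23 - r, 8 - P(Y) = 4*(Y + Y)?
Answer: 5520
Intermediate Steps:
P(Y) = 8 - 8*Y (P(Y) = 8 - 4*(Y + Y) = 8 - 4*2*Y = 8 - 8*Y)
P(-5)*p(-92) = (8 - 8*(-5))*(23 - 1*(-92)) = (8 + 40)*(23 + 92) = 48*115 = 5520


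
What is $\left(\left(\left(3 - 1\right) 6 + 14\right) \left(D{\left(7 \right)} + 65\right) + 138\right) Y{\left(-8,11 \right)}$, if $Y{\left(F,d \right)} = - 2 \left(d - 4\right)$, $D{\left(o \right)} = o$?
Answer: $-28140$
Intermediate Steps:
$Y{\left(F,d \right)} = 8 - 2 d$ ($Y{\left(F,d \right)} = - 2 \left(-4 + d\right) = 8 - 2 d$)
$\left(\left(\left(3 - 1\right) 6 + 14\right) \left(D{\left(7 \right)} + 65\right) + 138\right) Y{\left(-8,11 \right)} = \left(\left(\left(3 - 1\right) 6 + 14\right) \left(7 + 65\right) + 138\right) \left(8 - 22\right) = \left(\left(2 \cdot 6 + 14\right) 72 + 138\right) \left(8 - 22\right) = \left(\left(12 + 14\right) 72 + 138\right) \left(-14\right) = \left(26 \cdot 72 + 138\right) \left(-14\right) = \left(1872 + 138\right) \left(-14\right) = 2010 \left(-14\right) = -28140$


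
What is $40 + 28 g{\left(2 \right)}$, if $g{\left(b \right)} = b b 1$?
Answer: $152$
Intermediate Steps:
$g{\left(b \right)} = b^{2}$ ($g{\left(b \right)} = b^{2} \cdot 1 = b^{2}$)
$40 + 28 g{\left(2 \right)} = 40 + 28 \cdot 2^{2} = 40 + 28 \cdot 4 = 40 + 112 = 152$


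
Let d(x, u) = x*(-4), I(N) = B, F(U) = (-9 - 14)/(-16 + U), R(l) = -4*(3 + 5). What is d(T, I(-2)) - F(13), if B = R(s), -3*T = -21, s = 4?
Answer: -107/3 ≈ -35.667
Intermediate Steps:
R(l) = -32 (R(l) = -4*8 = -32)
F(U) = -23/(-16 + U)
T = 7 (T = -⅓*(-21) = 7)
B = -32
I(N) = -32
d(x, u) = -4*x
d(T, I(-2)) - F(13) = -4*7 - (-23)/(-16 + 13) = -28 - (-23)/(-3) = -28 - (-23)*(-1)/3 = -28 - 1*23/3 = -28 - 23/3 = -107/3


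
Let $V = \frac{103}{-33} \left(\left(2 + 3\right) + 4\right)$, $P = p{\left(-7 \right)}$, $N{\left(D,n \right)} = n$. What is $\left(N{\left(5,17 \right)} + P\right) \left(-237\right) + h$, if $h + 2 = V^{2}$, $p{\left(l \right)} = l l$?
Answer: $- \frac{1797443}{121} \approx -14855.0$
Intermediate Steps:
$p{\left(l \right)} = l^{2}$
$P = 49$ ($P = \left(-7\right)^{2} = 49$)
$V = - \frac{309}{11}$ ($V = 103 \left(- \frac{1}{33}\right) \left(5 + 4\right) = \left(- \frac{103}{33}\right) 9 = - \frac{309}{11} \approx -28.091$)
$h = \frac{95239}{121}$ ($h = -2 + \left(- \frac{309}{11}\right)^{2} = -2 + \frac{95481}{121} = \frac{95239}{121} \approx 787.1$)
$\left(N{\left(5,17 \right)} + P\right) \left(-237\right) + h = \left(17 + 49\right) \left(-237\right) + \frac{95239}{121} = 66 \left(-237\right) + \frac{95239}{121} = -15642 + \frac{95239}{121} = - \frac{1797443}{121}$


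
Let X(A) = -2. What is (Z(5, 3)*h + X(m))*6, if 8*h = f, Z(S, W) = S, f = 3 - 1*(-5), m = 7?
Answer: 18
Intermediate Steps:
f = 8 (f = 3 + 5 = 8)
h = 1 (h = (1/8)*8 = 1)
(Z(5, 3)*h + X(m))*6 = (5*1 - 2)*6 = (5 - 2)*6 = 3*6 = 18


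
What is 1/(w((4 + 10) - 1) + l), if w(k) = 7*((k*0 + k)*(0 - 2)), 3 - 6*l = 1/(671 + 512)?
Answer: -3549/644144 ≈ -0.0055096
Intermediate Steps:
l = 1774/3549 (l = ½ - 1/(6*(671 + 512)) = ½ - ⅙/1183 = ½ - ⅙*1/1183 = ½ - 1/7098 = 1774/3549 ≈ 0.49986)
w(k) = -14*k (w(k) = 7*((0 + k)*(-2)) = 7*(k*(-2)) = 7*(-2*k) = -14*k)
1/(w((4 + 10) - 1) + l) = 1/(-14*((4 + 10) - 1) + 1774/3549) = 1/(-14*(14 - 1) + 1774/3549) = 1/(-14*13 + 1774/3549) = 1/(-182 + 1774/3549) = 1/(-644144/3549) = -3549/644144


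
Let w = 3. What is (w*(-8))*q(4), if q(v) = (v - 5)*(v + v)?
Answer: 192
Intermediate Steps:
q(v) = 2*v*(-5 + v) (q(v) = (-5 + v)*(2*v) = 2*v*(-5 + v))
(w*(-8))*q(4) = (3*(-8))*(2*4*(-5 + 4)) = -48*4*(-1) = -24*(-8) = 192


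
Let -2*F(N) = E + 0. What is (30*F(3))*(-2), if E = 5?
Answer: 150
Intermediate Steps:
F(N) = -5/2 (F(N) = -(5 + 0)/2 = -½*5 = -5/2)
(30*F(3))*(-2) = (30*(-5/2))*(-2) = -75*(-2) = 150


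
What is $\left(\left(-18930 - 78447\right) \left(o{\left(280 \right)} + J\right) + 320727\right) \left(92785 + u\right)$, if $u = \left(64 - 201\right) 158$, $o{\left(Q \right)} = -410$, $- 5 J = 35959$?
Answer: $\frac{263413918025892}{5} \approx 5.2683 \cdot 10^{13}$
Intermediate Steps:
$J = - \frac{35959}{5}$ ($J = \left(- \frac{1}{5}\right) 35959 = - \frac{35959}{5} \approx -7191.8$)
$u = -21646$ ($u = \left(-137\right) 158 = -21646$)
$\left(\left(-18930 - 78447\right) \left(o{\left(280 \right)} + J\right) + 320727\right) \left(92785 + u\right) = \left(\left(-18930 - 78447\right) \left(-410 - \frac{35959}{5}\right) + 320727\right) \left(92785 - 21646\right) = \left(\left(-97377\right) \left(- \frac{38009}{5}\right) + 320727\right) 71139 = \left(\frac{3701202393}{5} + 320727\right) 71139 = \frac{3702806028}{5} \cdot 71139 = \frac{263413918025892}{5}$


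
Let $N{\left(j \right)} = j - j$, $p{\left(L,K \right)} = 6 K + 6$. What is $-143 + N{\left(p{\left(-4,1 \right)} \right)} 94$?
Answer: $-143$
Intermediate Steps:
$p{\left(L,K \right)} = 6 + 6 K$
$N{\left(j \right)} = 0$
$-143 + N{\left(p{\left(-4,1 \right)} \right)} 94 = -143 + 0 \cdot 94 = -143 + 0 = -143$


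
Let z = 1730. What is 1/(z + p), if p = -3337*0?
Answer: 1/1730 ≈ 0.00057803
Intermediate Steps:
p = 0
1/(z + p) = 1/(1730 + 0) = 1/1730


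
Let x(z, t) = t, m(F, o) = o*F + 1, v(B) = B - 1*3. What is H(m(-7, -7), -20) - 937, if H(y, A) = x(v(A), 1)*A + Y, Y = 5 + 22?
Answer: -930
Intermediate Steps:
v(B) = -3 + B (v(B) = B - 3 = -3 + B)
m(F, o) = 1 + F*o (m(F, o) = F*o + 1 = 1 + F*o)
Y = 27
H(y, A) = 27 + A (H(y, A) = 1*A + 27 = A + 27 = 27 + A)
H(m(-7, -7), -20) - 937 = (27 - 20) - 937 = 7 - 937 = -930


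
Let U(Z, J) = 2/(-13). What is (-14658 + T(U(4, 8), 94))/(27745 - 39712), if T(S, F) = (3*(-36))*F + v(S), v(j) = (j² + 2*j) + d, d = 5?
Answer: 4192093/2022423 ≈ 2.0728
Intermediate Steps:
v(j) = 5 + j² + 2*j (v(j) = (j² + 2*j) + 5 = 5 + j² + 2*j)
U(Z, J) = -2/13 (U(Z, J) = 2*(-1/13) = -2/13)
T(S, F) = 5 + S² - 108*F + 2*S (T(S, F) = (3*(-36))*F + (5 + S² + 2*S) = -108*F + (5 + S² + 2*S) = 5 + S² - 108*F + 2*S)
(-14658 + T(U(4, 8), 94))/(27745 - 39712) = (-14658 + (5 + (-2/13)² - 108*94 + 2*(-2/13)))/(27745 - 39712) = (-14658 + (5 + 4/169 - 10152 - 4/13))/(-11967) = (-14658 - 1714891/169)*(-1/11967) = -4192093/169*(-1/11967) = 4192093/2022423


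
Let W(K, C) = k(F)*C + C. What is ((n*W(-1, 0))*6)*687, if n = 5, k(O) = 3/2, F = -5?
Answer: 0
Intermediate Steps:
k(O) = 3/2 (k(O) = 3*(½) = 3/2)
W(K, C) = 5*C/2 (W(K, C) = 3*C/2 + C = 5*C/2)
((n*W(-1, 0))*6)*687 = ((5*((5/2)*0))*6)*687 = ((5*0)*6)*687 = (0*6)*687 = 0*687 = 0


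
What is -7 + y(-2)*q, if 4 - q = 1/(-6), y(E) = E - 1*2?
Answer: -71/3 ≈ -23.667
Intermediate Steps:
y(E) = -2 + E (y(E) = E - 2 = -2 + E)
q = 25/6 (q = 4 - 1/(-6) = 4 - 1*(-⅙) = 4 + ⅙ = 25/6 ≈ 4.1667)
-7 + y(-2)*q = -7 + (-2 - 2)*(25/6) = -7 - 4*25/6 = -7 - 50/3 = -71/3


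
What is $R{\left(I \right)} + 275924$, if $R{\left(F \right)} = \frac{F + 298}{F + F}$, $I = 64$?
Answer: $\frac{17659317}{64} \approx 2.7593 \cdot 10^{5}$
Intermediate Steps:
$R{\left(F \right)} = \frac{298 + F}{2 F}$
$R{\left(I \right)} + 275924 = \frac{298 + 64}{2 \cdot 64} + 275924 = \frac{1}{2} \cdot \frac{1}{64} \cdot 362 + 275924 = \frac{181}{64} + 275924 = \frac{17659317}{64}$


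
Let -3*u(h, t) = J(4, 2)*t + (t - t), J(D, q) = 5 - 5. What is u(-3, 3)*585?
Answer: 0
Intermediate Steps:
J(D, q) = 0
u(h, t) = 0 (u(h, t) = -(0*t + (t - t))/3 = -(0 + 0)/3 = -1/3*0 = 0)
u(-3, 3)*585 = 0*585 = 0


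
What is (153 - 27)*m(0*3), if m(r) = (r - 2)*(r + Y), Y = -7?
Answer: 1764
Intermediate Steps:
m(r) = (-7 + r)*(-2 + r) (m(r) = (r - 2)*(r - 7) = (-2 + r)*(-7 + r) = (-7 + r)*(-2 + r))
(153 - 27)*m(0*3) = (153 - 27)*(14 + (0*3)**2 - 0*3) = 126*(14 + 0**2 - 9*0) = 126*(14 + 0 + 0) = 126*14 = 1764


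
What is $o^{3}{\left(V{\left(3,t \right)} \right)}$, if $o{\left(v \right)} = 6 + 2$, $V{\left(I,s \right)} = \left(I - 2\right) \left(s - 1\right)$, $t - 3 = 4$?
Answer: $512$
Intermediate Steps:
$t = 7$ ($t = 3 + 4 = 7$)
$V{\left(I,s \right)} = \left(-1 + s\right) \left(-2 + I\right)$ ($V{\left(I,s \right)} = \left(-2 + I\right) \left(-1 + s\right) = \left(-1 + s\right) \left(-2 + I\right)$)
$o{\left(v \right)} = 8$
$o^{3}{\left(V{\left(3,t \right)} \right)} = 8^{3} = 512$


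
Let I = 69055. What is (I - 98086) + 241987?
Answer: 212956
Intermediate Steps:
(I - 98086) + 241987 = (69055 - 98086) + 241987 = -29031 + 241987 = 212956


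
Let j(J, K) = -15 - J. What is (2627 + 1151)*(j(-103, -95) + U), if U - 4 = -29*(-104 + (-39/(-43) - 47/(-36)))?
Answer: 8900701651/774 ≈ 1.1500e+7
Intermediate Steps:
U = 4575635/1548 (U = 4 - 29*(-104 + (-39/(-43) - 47/(-36))) = 4 - 29*(-104 + (-39*(-1/43) - 47*(-1/36))) = 4 - 29*(-104 + (39/43 + 47/36)) = 4 - 29*(-104 + 3425/1548) = 4 - 29*(-157567/1548) = 4 + 4569443/1548 = 4575635/1548 ≈ 2955.8)
(2627 + 1151)*(j(-103, -95) + U) = (2627 + 1151)*((-15 - 1*(-103)) + 4575635/1548) = 3778*((-15 + 103) + 4575635/1548) = 3778*(88 + 4575635/1548) = 3778*(4711859/1548) = 8900701651/774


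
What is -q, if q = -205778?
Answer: 205778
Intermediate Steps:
-q = -1*(-205778) = 205778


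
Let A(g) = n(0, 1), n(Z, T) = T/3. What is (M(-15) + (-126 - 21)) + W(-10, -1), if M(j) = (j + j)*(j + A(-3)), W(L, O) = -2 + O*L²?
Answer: 191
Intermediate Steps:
n(Z, T) = T/3 (n(Z, T) = T*(⅓) = T/3)
A(g) = ⅓ (A(g) = (⅓)*1 = ⅓)
M(j) = 2*j*(⅓ + j) (M(j) = (j + j)*(j + ⅓) = (2*j)*(⅓ + j) = 2*j*(⅓ + j))
(M(-15) + (-126 - 21)) + W(-10, -1) = ((⅔)*(-15)*(1 + 3*(-15)) + (-126 - 21)) + (-2 - 1*(-10)²) = ((⅔)*(-15)*(1 - 45) - 147) + (-2 - 1*100) = ((⅔)*(-15)*(-44) - 147) + (-2 - 100) = (440 - 147) - 102 = 293 - 102 = 191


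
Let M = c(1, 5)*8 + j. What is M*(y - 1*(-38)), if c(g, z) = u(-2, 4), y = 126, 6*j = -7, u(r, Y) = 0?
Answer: -574/3 ≈ -191.33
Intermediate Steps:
j = -7/6 (j = (⅙)*(-7) = -7/6 ≈ -1.1667)
c(g, z) = 0
M = -7/6 (M = 0*8 - 7/6 = 0 - 7/6 = -7/6 ≈ -1.1667)
M*(y - 1*(-38)) = -7*(126 - 1*(-38))/6 = -7*(126 + 38)/6 = -7/6*164 = -574/3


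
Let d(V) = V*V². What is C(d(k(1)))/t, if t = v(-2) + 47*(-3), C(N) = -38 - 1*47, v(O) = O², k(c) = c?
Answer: 85/137 ≈ 0.62044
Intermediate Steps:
d(V) = V³
C(N) = -85 (C(N) = -38 - 47 = -85)
t = -137 (t = (-2)² + 47*(-3) = 4 - 141 = -137)
C(d(k(1)))/t = -85/(-137) = -85*(-1/137) = 85/137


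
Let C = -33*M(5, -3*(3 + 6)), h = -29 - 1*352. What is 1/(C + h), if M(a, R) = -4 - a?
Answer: -1/84 ≈ -0.011905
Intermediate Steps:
h = -381 (h = -29 - 352 = -381)
C = 297 (C = -33*(-4 - 1*5) = -33*(-4 - 5) = -33*(-9) = 297)
1/(C + h) = 1/(297 - 381) = 1/(-84) = -1/84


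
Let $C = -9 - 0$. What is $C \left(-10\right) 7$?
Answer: $630$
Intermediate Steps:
$C = -9$ ($C = -9 + 0 = -9$)
$C \left(-10\right) 7 = \left(-9\right) \left(-10\right) 7 = 90 \cdot 7 = 630$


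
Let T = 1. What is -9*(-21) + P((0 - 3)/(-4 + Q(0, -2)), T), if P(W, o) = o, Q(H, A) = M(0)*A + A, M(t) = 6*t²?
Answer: 190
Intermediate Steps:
Q(H, A) = A (Q(H, A) = (6*0²)*A + A = (6*0)*A + A = 0*A + A = 0 + A = A)
-9*(-21) + P((0 - 3)/(-4 + Q(0, -2)), T) = -9*(-21) + 1 = 189 + 1 = 190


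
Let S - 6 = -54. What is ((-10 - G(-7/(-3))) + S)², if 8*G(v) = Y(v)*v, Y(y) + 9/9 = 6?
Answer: 2036329/576 ≈ 3535.3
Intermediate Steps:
Y(y) = 5 (Y(y) = -1 + 6 = 5)
G(v) = 5*v/8 (G(v) = (5*v)/8 = 5*v/8)
S = -48 (S = 6 - 54 = -48)
((-10 - G(-7/(-3))) + S)² = ((-10 - 5*(-7/(-3))/8) - 48)² = ((-10 - 5*(-7*(-⅓))/8) - 48)² = ((-10 - 5*7/(8*3)) - 48)² = ((-10 - 1*35/24) - 48)² = ((-10 - 35/24) - 48)² = (-275/24 - 48)² = (-1427/24)² = 2036329/576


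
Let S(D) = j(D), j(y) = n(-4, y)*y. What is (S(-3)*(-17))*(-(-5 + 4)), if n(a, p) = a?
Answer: -204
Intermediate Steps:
j(y) = -4*y
S(D) = -4*D
(S(-3)*(-17))*(-(-5 + 4)) = (-4*(-3)*(-17))*(-(-5 + 4)) = (12*(-17))*(-1*(-1)) = -204*1 = -204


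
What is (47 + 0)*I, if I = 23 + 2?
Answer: 1175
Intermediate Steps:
I = 25
(47 + 0)*I = (47 + 0)*25 = 47*25 = 1175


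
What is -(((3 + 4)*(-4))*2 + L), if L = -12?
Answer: 68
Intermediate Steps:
-(((3 + 4)*(-4))*2 + L) = -(((3 + 4)*(-4))*2 - 12) = -((7*(-4))*2 - 12) = -(-28*2 - 12) = -(-56 - 12) = -1*(-68) = 68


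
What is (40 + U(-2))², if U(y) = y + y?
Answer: 1296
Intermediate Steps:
U(y) = 2*y
(40 + U(-2))² = (40 + 2*(-2))² = (40 - 4)² = 36² = 1296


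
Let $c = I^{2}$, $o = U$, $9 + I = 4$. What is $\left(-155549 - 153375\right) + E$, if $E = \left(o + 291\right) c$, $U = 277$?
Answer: $-294724$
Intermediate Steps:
$I = -5$ ($I = -9 + 4 = -5$)
$o = 277$
$c = 25$ ($c = \left(-5\right)^{2} = 25$)
$E = 14200$ ($E = \left(277 + 291\right) 25 = 568 \cdot 25 = 14200$)
$\left(-155549 - 153375\right) + E = \left(-155549 - 153375\right) + 14200 = -308924 + 14200 = -294724$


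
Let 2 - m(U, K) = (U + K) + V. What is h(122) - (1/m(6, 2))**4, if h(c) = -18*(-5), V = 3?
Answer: 590489/6561 ≈ 90.000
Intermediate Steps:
m(U, K) = -1 - K - U (m(U, K) = 2 - ((U + K) + 3) = 2 - ((K + U) + 3) = 2 - (3 + K + U) = 2 + (-3 - K - U) = -1 - K - U)
h(c) = 90
h(122) - (1/m(6, 2))**4 = 90 - (1/(-1 - 1*2 - 1*6))**4 = 90 - (1/(-1 - 2 - 6))**4 = 90 - (1/(-9))**4 = 90 - (-1/9)**4 = 90 - 1*1/6561 = 90 - 1/6561 = 590489/6561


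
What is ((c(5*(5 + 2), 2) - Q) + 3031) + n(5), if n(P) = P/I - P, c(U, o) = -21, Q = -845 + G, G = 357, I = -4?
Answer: 13967/4 ≈ 3491.8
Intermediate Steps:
Q = -488 (Q = -845 + 357 = -488)
n(P) = -5*P/4 (n(P) = P/(-4) - P = P*(-¼) - P = -P/4 - P = -5*P/4)
((c(5*(5 + 2), 2) - Q) + 3031) + n(5) = ((-21 - 1*(-488)) + 3031) - 5/4*5 = ((-21 + 488) + 3031) - 25/4 = (467 + 3031) - 25/4 = 3498 - 25/4 = 13967/4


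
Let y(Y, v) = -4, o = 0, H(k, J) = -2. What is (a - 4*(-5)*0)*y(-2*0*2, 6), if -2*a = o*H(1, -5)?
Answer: 0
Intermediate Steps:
a = 0 (a = -0*(-2) = -1/2*0 = 0)
(a - 4*(-5)*0)*y(-2*0*2, 6) = (0 - 4*(-5)*0)*(-4) = (0 + 20*0)*(-4) = (0 + 0)*(-4) = 0*(-4) = 0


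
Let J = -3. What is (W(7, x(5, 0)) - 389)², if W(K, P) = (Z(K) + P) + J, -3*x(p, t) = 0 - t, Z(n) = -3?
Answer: 156025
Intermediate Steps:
x(p, t) = t/3 (x(p, t) = -(0 - t)/3 = -(-1)*t/3 = t/3)
W(K, P) = -6 + P (W(K, P) = (-3 + P) - 3 = -6 + P)
(W(7, x(5, 0)) - 389)² = ((-6 + (⅓)*0) - 389)² = ((-6 + 0) - 389)² = (-6 - 389)² = (-395)² = 156025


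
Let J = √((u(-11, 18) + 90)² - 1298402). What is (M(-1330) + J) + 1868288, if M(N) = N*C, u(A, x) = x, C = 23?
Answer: 1837698 + I*√1286738 ≈ 1.8377e+6 + 1134.3*I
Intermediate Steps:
M(N) = 23*N (M(N) = N*23 = 23*N)
J = I*√1286738 (J = √((18 + 90)² - 1298402) = √(108² - 1298402) = √(11664 - 1298402) = √(-1286738) = I*√1286738 ≈ 1134.3*I)
(M(-1330) + J) + 1868288 = (23*(-1330) + I*√1286738) + 1868288 = (-30590 + I*√1286738) + 1868288 = 1837698 + I*√1286738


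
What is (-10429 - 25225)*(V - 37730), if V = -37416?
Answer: 2679255484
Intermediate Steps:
(-10429 - 25225)*(V - 37730) = (-10429 - 25225)*(-37416 - 37730) = -35654*(-75146) = 2679255484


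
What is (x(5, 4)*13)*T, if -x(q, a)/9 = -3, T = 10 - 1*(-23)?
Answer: 11583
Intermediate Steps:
T = 33 (T = 10 + 23 = 33)
x(q, a) = 27 (x(q, a) = -9*(-3) = 27)
(x(5, 4)*13)*T = (27*13)*33 = 351*33 = 11583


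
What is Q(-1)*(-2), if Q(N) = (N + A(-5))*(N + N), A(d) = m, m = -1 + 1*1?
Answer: -4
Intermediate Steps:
m = 0 (m = -1 + 1 = 0)
A(d) = 0
Q(N) = 2*N**2 (Q(N) = (N + 0)*(N + N) = N*(2*N) = 2*N**2)
Q(-1)*(-2) = (2*(-1)**2)*(-2) = (2*1)*(-2) = 2*(-2) = -4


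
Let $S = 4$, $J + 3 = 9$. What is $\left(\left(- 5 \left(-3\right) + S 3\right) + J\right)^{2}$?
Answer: $1089$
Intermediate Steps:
$J = 6$ ($J = -3 + 9 = 6$)
$\left(\left(- 5 \left(-3\right) + S 3\right) + J\right)^{2} = \left(\left(- 5 \left(-3\right) + 4 \cdot 3\right) + 6\right)^{2} = \left(\left(\left(-1\right) \left(-15\right) + 12\right) + 6\right)^{2} = \left(\left(15 + 12\right) + 6\right)^{2} = \left(27 + 6\right)^{2} = 33^{2} = 1089$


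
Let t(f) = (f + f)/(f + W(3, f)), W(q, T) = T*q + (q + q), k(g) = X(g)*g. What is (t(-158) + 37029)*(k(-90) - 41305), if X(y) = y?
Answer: -384853753175/313 ≈ -1.2296e+9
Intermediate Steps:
k(g) = g² (k(g) = g*g = g²)
W(q, T) = 2*q + T*q (W(q, T) = T*q + 2*q = 2*q + T*q)
t(f) = 2*f/(6 + 4*f) (t(f) = (f + f)/(f + 3*(2 + f)) = (2*f)/(f + (6 + 3*f)) = (2*f)/(6 + 4*f) = 2*f/(6 + 4*f))
(t(-158) + 37029)*(k(-90) - 41305) = (-158/(3 + 2*(-158)) + 37029)*((-90)² - 41305) = (-158/(3 - 316) + 37029)*(8100 - 41305) = (-158/(-313) + 37029)*(-33205) = (-158*(-1/313) + 37029)*(-33205) = (158/313 + 37029)*(-33205) = (11590235/313)*(-33205) = -384853753175/313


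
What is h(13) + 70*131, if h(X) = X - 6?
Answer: 9177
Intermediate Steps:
h(X) = -6 + X
h(13) + 70*131 = (-6 + 13) + 70*131 = 7 + 9170 = 9177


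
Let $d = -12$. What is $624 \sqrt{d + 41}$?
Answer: $624 \sqrt{29} \approx 3360.3$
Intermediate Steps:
$624 \sqrt{d + 41} = 624 \sqrt{-12 + 41} = 624 \sqrt{29}$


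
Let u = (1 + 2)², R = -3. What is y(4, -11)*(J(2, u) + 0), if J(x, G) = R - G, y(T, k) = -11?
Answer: 132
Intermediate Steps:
u = 9 (u = 3² = 9)
J(x, G) = -3 - G
y(4, -11)*(J(2, u) + 0) = -11*((-3 - 1*9) + 0) = -11*((-3 - 9) + 0) = -11*(-12 + 0) = -11*(-12) = 132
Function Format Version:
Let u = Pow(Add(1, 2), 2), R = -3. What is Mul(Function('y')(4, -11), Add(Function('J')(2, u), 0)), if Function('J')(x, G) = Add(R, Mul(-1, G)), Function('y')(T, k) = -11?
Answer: 132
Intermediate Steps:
u = 9 (u = Pow(3, 2) = 9)
Function('J')(x, G) = Add(-3, Mul(-1, G))
Mul(Function('y')(4, -11), Add(Function('J')(2, u), 0)) = Mul(-11, Add(Add(-3, Mul(-1, 9)), 0)) = Mul(-11, Add(Add(-3, -9), 0)) = Mul(-11, Add(-12, 0)) = Mul(-11, -12) = 132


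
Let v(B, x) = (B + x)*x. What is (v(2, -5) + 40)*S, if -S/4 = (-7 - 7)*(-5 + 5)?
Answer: 0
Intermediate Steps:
v(B, x) = x*(B + x)
S = 0 (S = -4*(-7 - 7)*(-5 + 5) = -(-56)*0 = -4*0 = 0)
(v(2, -5) + 40)*S = (-5*(2 - 5) + 40)*0 = (-5*(-3) + 40)*0 = (15 + 40)*0 = 55*0 = 0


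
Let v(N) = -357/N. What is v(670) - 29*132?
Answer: -2565117/670 ≈ -3828.5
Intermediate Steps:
v(670) - 29*132 = -357/670 - 29*132 = -357*1/670 - 3828 = -357/670 - 3828 = -2565117/670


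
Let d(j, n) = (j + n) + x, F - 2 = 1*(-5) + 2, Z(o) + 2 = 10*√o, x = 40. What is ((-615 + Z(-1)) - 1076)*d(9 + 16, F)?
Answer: -108352 + 640*I ≈ -1.0835e+5 + 640.0*I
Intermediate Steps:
Z(o) = -2 + 10*√o
F = -1 (F = 2 + (1*(-5) + 2) = 2 + (-5 + 2) = 2 - 3 = -1)
d(j, n) = 40 + j + n (d(j, n) = (j + n) + 40 = 40 + j + n)
((-615 + Z(-1)) - 1076)*d(9 + 16, F) = ((-615 + (-2 + 10*√(-1))) - 1076)*(40 + (9 + 16) - 1) = ((-615 + (-2 + 10*I)) - 1076)*(40 + 25 - 1) = ((-617 + 10*I) - 1076)*64 = (-1693 + 10*I)*64 = -108352 + 640*I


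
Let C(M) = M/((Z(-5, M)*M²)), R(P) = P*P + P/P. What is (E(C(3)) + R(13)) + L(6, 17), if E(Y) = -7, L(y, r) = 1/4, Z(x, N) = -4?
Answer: 653/4 ≈ 163.25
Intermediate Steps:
R(P) = 1 + P² (R(P) = P² + 1 = 1 + P²)
L(y, r) = ¼
C(M) = -1/(4*M) (C(M) = M/((-4*M²)) = M*(-1/(4*M²)) = -1/(4*M))
(E(C(3)) + R(13)) + L(6, 17) = (-7 + (1 + 13²)) + ¼ = (-7 + (1 + 169)) + ¼ = (-7 + 170) + ¼ = 163 + ¼ = 653/4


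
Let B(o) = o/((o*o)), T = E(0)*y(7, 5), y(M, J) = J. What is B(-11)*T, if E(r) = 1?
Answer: -5/11 ≈ -0.45455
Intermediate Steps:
T = 5 (T = 1*5 = 5)
B(o) = 1/o (B(o) = o/(o²) = o/o² = 1/o)
B(-11)*T = 5/(-11) = -1/11*5 = -5/11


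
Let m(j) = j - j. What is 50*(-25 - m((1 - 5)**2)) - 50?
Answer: -1300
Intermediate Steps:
m(j) = 0
50*(-25 - m((1 - 5)**2)) - 50 = 50*(-25 - 1*0) - 50 = 50*(-25 + 0) - 50 = 50*(-25) - 50 = -1250 - 50 = -1300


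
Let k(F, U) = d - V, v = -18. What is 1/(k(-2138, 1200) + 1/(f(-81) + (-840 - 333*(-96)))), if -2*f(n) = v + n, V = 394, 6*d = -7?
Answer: -41570/16427077 ≈ -0.0025306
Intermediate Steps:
d = -7/6 (d = (⅙)*(-7) = -7/6 ≈ -1.1667)
k(F, U) = -2371/6 (k(F, U) = -7/6 - 1*394 = -7/6 - 394 = -2371/6)
f(n) = 9 - n/2 (f(n) = -(-18 + n)/2 = 9 - n/2)
1/(k(-2138, 1200) + 1/(f(-81) + (-840 - 333*(-96)))) = 1/(-2371/6 + 1/((9 - ½*(-81)) + (-840 - 333*(-96)))) = 1/(-2371/6 + 1/((9 + 81/2) + (-840 + 31968))) = 1/(-2371/6 + 1/(99/2 + 31128)) = 1/(-2371/6 + 1/(62355/2)) = 1/(-2371/6 + 2/62355) = 1/(-16427077/41570) = -41570/16427077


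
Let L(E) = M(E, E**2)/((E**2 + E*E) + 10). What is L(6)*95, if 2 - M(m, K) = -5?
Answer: 665/82 ≈ 8.1098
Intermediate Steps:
M(m, K) = 7 (M(m, K) = 2 - 1*(-5) = 2 + 5 = 7)
L(E) = 7/(10 + 2*E**2) (L(E) = 7/((E**2 + E*E) + 10) = 7/((E**2 + E**2) + 10) = 7/(2*E**2 + 10) = 7/(10 + 2*E**2))
L(6)*95 = (7/(2*(5 + 6**2)))*95 = (7/(2*(5 + 36)))*95 = ((7/2)/41)*95 = ((7/2)*(1/41))*95 = (7/82)*95 = 665/82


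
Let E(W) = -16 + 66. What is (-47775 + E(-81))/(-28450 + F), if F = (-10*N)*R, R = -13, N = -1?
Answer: 9545/5716 ≈ 1.6699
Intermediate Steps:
E(W) = 50
F = -130 (F = -10*(-1)*(-13) = 10*(-13) = -130)
(-47775 + E(-81))/(-28450 + F) = (-47775 + 50)/(-28450 - 130) = -47725/(-28580) = -47725*(-1/28580) = 9545/5716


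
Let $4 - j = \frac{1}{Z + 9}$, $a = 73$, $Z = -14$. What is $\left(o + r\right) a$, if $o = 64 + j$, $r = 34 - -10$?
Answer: $\frac{40953}{5} \approx 8190.6$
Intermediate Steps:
$j = \frac{21}{5}$ ($j = 4 - \frac{1}{-14 + 9} = 4 - \frac{1}{-5} = 4 - - \frac{1}{5} = 4 + \frac{1}{5} = \frac{21}{5} \approx 4.2$)
$r = 44$ ($r = 34 + 10 = 44$)
$o = \frac{341}{5}$ ($o = 64 + \frac{21}{5} = \frac{341}{5} \approx 68.2$)
$\left(o + r\right) a = \left(\frac{341}{5} + 44\right) 73 = \frac{561}{5} \cdot 73 = \frac{40953}{5}$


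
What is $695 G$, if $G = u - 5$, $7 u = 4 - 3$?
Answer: $- \frac{23630}{7} \approx -3375.7$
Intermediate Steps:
$u = \frac{1}{7}$ ($u = \frac{4 - 3}{7} = \frac{1}{7} \cdot 1 = \frac{1}{7} \approx 0.14286$)
$G = - \frac{34}{7}$ ($G = \frac{1}{7} - 5 = - \frac{34}{7} \approx -4.8571$)
$695 G = 695 \left(- \frac{34}{7}\right) = - \frac{23630}{7}$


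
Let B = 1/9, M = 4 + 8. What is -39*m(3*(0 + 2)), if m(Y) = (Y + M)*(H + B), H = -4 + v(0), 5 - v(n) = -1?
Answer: -1482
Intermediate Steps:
M = 12
B = 1/9 ≈ 0.11111
v(n) = 6 (v(n) = 5 - 1*(-1) = 5 + 1 = 6)
H = 2 (H = -4 + 6 = 2)
m(Y) = 76/3 + 19*Y/9 (m(Y) = (Y + 12)*(2 + 1/9) = (12 + Y)*(19/9) = 76/3 + 19*Y/9)
-39*m(3*(0 + 2)) = -39*(76/3 + 19*(3*(0 + 2))/9) = -39*(76/3 + 19*(3*2)/9) = -39*(76/3 + (19/9)*6) = -39*(76/3 + 38/3) = -39*38 = -1482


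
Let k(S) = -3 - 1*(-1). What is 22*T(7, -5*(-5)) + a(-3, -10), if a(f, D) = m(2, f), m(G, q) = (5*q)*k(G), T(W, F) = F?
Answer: 580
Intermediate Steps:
k(S) = -2 (k(S) = -3 + 1 = -2)
m(G, q) = -10*q (m(G, q) = (5*q)*(-2) = -10*q)
a(f, D) = -10*f
22*T(7, -5*(-5)) + a(-3, -10) = 22*(-5*(-5)) - 10*(-3) = 22*25 + 30 = 550 + 30 = 580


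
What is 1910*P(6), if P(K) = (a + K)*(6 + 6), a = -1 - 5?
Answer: 0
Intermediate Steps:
a = -6
P(K) = -72 + 12*K (P(K) = (-6 + K)*(6 + 6) = (-6 + K)*12 = -72 + 12*K)
1910*P(6) = 1910*(-72 + 12*6) = 1910*(-72 + 72) = 1910*0 = 0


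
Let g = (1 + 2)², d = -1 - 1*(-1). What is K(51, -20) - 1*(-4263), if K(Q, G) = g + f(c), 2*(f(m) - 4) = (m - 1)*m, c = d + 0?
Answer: 4276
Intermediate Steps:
d = 0 (d = -1 + 1 = 0)
c = 0 (c = 0 + 0 = 0)
f(m) = 4 + m*(-1 + m)/2 (f(m) = 4 + ((m - 1)*m)/2 = 4 + ((-1 + m)*m)/2 = 4 + (m*(-1 + m))/2 = 4 + m*(-1 + m)/2)
g = 9 (g = 3² = 9)
K(Q, G) = 13 (K(Q, G) = 9 + (4 + (½)*0² - ½*0) = 9 + (4 + (½)*0 + 0) = 9 + (4 + 0 + 0) = 9 + 4 = 13)
K(51, -20) - 1*(-4263) = 13 - 1*(-4263) = 13 + 4263 = 4276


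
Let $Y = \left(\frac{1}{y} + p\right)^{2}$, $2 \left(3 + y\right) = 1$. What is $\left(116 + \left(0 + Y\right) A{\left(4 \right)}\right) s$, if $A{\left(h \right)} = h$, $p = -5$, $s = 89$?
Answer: $\frac{517624}{25} \approx 20705.0$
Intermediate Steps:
$y = - \frac{5}{2}$ ($y = -3 + \frac{1}{2} \cdot 1 = -3 + \frac{1}{2} = - \frac{5}{2} \approx -2.5$)
$Y = \frac{729}{25}$ ($Y = \left(\frac{1}{- \frac{5}{2}} - 5\right)^{2} = \left(- \frac{2}{5} - 5\right)^{2} = \left(- \frac{27}{5}\right)^{2} = \frac{729}{25} \approx 29.16$)
$\left(116 + \left(0 + Y\right) A{\left(4 \right)}\right) s = \left(116 + \left(0 + \frac{729}{25}\right) 4\right) 89 = \left(116 + \frac{729}{25} \cdot 4\right) 89 = \left(116 + \frac{2916}{25}\right) 89 = \frac{5816}{25} \cdot 89 = \frac{517624}{25}$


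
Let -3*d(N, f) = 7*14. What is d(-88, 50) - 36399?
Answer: -109295/3 ≈ -36432.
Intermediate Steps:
d(N, f) = -98/3 (d(N, f) = -7*14/3 = -⅓*98 = -98/3)
d(-88, 50) - 36399 = -98/3 - 36399 = -109295/3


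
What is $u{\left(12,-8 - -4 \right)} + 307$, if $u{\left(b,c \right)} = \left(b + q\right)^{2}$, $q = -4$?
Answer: $371$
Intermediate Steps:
$u{\left(b,c \right)} = \left(-4 + b\right)^{2}$ ($u{\left(b,c \right)} = \left(b - 4\right)^{2} = \left(-4 + b\right)^{2}$)
$u{\left(12,-8 - -4 \right)} + 307 = \left(-4 + 12\right)^{2} + 307 = 8^{2} + 307 = 64 + 307 = 371$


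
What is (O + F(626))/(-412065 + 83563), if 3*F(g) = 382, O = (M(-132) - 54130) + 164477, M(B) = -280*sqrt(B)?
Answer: -331423/985506 + 280*I*sqrt(33)/164251 ≈ -0.3363 + 0.0097928*I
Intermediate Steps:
O = 110347 - 560*I*sqrt(33) (O = (-560*I*sqrt(33) - 54130) + 164477 = (-54130 - 560*I*sqrt(33)) + 164477 = 110347 - 560*I*sqrt(33) ≈ 1.1035e+5 - 3217.0*I)
F(g) = 382/3 (F(g) = (1/3)*382 = 382/3)
(O + F(626))/(-412065 + 83563) = ((110347 - 560*I*sqrt(33)) + 382/3)/(-412065 + 83563) = (331423/3 - 560*I*sqrt(33))/(-328502) = (331423/3 - 560*I*sqrt(33))*(-1/328502) = -331423/985506 + 280*I*sqrt(33)/164251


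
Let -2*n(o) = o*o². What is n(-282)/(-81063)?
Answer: -1245876/9007 ≈ -138.32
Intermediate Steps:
n(o) = -o³/2 (n(o) = -o*o²/2 = -o³/2)
n(-282)/(-81063) = -½*(-282)³/(-81063) = -½*(-22425768)*(-1/81063) = 11212884*(-1/81063) = -1245876/9007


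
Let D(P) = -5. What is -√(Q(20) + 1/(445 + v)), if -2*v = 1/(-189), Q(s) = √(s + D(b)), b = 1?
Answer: -√(63583758 + 28294940521*√15)/168211 ≈ -1.9686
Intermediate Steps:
Q(s) = √(-5 + s) (Q(s) = √(s - 5) = √(-5 + s))
v = 1/378 (v = -½/(-189) = -½*(-1/189) = 1/378 ≈ 0.0026455)
-√(Q(20) + 1/(445 + v)) = -√(√(-5 + 20) + 1/(445 + 1/378)) = -√(√15 + 1/(168211/378)) = -√(√15 + 378/168211) = -√(378/168211 + √15)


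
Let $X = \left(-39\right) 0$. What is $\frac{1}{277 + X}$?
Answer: $\frac{1}{277} \approx 0.0036101$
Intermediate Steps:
$X = 0$
$\frac{1}{277 + X} = \frac{1}{277 + 0} = \frac{1}{277}$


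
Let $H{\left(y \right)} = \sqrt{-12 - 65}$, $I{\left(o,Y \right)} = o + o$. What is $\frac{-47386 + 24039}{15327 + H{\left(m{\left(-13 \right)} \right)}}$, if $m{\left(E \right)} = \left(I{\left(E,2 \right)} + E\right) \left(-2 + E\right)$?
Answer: $- \frac{357839469}{234917006} + \frac{23347 i \sqrt{77}}{234917006} \approx -1.5233 + 0.00087209 i$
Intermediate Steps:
$I{\left(o,Y \right)} = 2 o$
$m{\left(E \right)} = 3 E \left(-2 + E\right)$ ($m{\left(E \right)} = \left(2 E + E\right) \left(-2 + E\right) = 3 E \left(-2 + E\right)$)
$H{\left(y \right)} = i \sqrt{77}$ ($H{\left(y \right)} = \sqrt{-77} = i \sqrt{77}$)
$\frac{-47386 + 24039}{15327 + H{\left(m{\left(-13 \right)} \right)}} = \frac{-47386 + 24039}{15327 + i \sqrt{77}} = - \frac{23347}{15327 + i \sqrt{77}}$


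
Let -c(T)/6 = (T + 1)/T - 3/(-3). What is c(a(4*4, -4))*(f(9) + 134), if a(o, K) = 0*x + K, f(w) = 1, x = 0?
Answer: -2835/2 ≈ -1417.5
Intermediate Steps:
a(o, K) = K (a(o, K) = 0*0 + K = 0 + K = K)
c(T) = -6 - 6*(1 + T)/T (c(T) = -6*((T + 1)/T - 3/(-3)) = -6*((1 + T)/T - 3*(-1/3)) = -6*((1 + T)/T + 1) = -6*(1 + (1 + T)/T) = -6 - 6*(1 + T)/T)
c(a(4*4, -4))*(f(9) + 134) = (-12 - 6/(-4))*(1 + 134) = (-12 - 6*(-1/4))*135 = (-12 + 3/2)*135 = -21/2*135 = -2835/2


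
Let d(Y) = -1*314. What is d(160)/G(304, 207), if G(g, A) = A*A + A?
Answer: -157/21528 ≈ -0.0072928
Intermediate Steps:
d(Y) = -314
G(g, A) = A + A² (G(g, A) = A² + A = A + A²)
d(160)/G(304, 207) = -314*1/(207*(1 + 207)) = -314/(207*208) = -314/43056 = -314*1/43056 = -157/21528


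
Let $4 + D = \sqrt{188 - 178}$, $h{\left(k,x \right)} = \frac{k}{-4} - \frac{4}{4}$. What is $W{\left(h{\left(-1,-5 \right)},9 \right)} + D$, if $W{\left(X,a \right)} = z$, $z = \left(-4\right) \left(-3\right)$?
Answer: $8 + \sqrt{10} \approx 11.162$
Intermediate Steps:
$z = 12$
$h{\left(k,x \right)} = -1 - \frac{k}{4}$ ($h{\left(k,x \right)} = k \left(- \frac{1}{4}\right) - 1 = - \frac{k}{4} - 1 = -1 - \frac{k}{4}$)
$W{\left(X,a \right)} = 12$
$D = -4 + \sqrt{10}$ ($D = -4 + \sqrt{188 - 178} = -4 + \sqrt{10} \approx -0.83772$)
$W{\left(h{\left(-1,-5 \right)},9 \right)} + D = 12 - \left(4 - \sqrt{10}\right) = 8 + \sqrt{10}$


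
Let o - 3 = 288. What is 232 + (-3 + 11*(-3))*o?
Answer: -10244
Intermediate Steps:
o = 291 (o = 3 + 288 = 291)
232 + (-3 + 11*(-3))*o = 232 + (-3 + 11*(-3))*291 = 232 + (-3 - 33)*291 = 232 - 36*291 = 232 - 10476 = -10244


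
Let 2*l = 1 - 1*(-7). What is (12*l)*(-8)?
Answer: -384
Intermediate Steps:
l = 4 (l = (1 - 1*(-7))/2 = (1 + 7)/2 = (½)*8 = 4)
(12*l)*(-8) = (12*4)*(-8) = 48*(-8) = -384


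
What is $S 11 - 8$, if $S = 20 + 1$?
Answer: $223$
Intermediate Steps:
$S = 21$
$S 11 - 8 = 21 \cdot 11 - 8 = 231 - 8 = 223$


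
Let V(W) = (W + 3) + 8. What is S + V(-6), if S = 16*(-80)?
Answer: -1275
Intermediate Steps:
V(W) = 11 + W (V(W) = (3 + W) + 8 = 11 + W)
S = -1280
S + V(-6) = -1280 + (11 - 6) = -1280 + 5 = -1275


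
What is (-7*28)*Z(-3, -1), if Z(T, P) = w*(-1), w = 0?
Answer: 0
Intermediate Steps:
Z(T, P) = 0 (Z(T, P) = 0*(-1) = 0)
(-7*28)*Z(-3, -1) = -7*28*0 = -196*0 = 0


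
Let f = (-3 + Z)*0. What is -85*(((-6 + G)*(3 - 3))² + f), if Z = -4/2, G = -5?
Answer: 0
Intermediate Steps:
Z = -2 (Z = -4*½ = -2)
f = 0 (f = (-3 - 2)*0 = -5*0 = 0)
-85*(((-6 + G)*(3 - 3))² + f) = -85*(((-6 - 5)*(3 - 3))² + 0) = -85*((-11*0)² + 0) = -85*(0² + 0) = -85*(0 + 0) = -85*0 = 0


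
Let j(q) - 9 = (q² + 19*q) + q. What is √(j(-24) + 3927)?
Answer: 24*√7 ≈ 63.498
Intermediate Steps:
j(q) = 9 + q² + 20*q (j(q) = 9 + ((q² + 19*q) + q) = 9 + (q² + 20*q) = 9 + q² + 20*q)
√(j(-24) + 3927) = √((9 + (-24)² + 20*(-24)) + 3927) = √((9 + 576 - 480) + 3927) = √(105 + 3927) = √4032 = 24*√7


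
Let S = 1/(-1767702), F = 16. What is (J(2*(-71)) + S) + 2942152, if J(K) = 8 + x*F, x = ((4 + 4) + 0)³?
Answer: 5215343131103/1767702 ≈ 2.9504e+6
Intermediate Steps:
x = 512 (x = (8 + 0)³ = 8³ = 512)
S = -1/1767702 ≈ -5.6571e-7
J(K) = 8200 (J(K) = 8 + 512*16 = 8 + 8192 = 8200)
(J(2*(-71)) + S) + 2942152 = (8200 - 1/1767702) + 2942152 = 14495156399/1767702 + 2942152 = 5215343131103/1767702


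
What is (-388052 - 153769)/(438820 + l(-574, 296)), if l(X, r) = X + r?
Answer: -541821/438542 ≈ -1.2355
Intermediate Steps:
(-388052 - 153769)/(438820 + l(-574, 296)) = (-388052 - 153769)/(438820 + (-574 + 296)) = -541821/(438820 - 278) = -541821/438542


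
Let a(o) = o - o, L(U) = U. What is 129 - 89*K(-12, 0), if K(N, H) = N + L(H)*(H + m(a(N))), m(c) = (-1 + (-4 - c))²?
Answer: 1197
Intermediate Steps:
a(o) = 0
m(c) = (-5 - c)²
K(N, H) = N + H*(25 + H) (K(N, H) = N + H*(H + (5 + 0)²) = N + H*(H + 5²) = N + H*(H + 25) = N + H*(25 + H))
129 - 89*K(-12, 0) = 129 - 89*(-12 + 0² + 25*0) = 129 - 89*(-12 + 0 + 0) = 129 - 89*(-12) = 129 + 1068 = 1197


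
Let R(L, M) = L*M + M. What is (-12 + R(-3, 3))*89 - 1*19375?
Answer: -20977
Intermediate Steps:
R(L, M) = M + L*M
(-12 + R(-3, 3))*89 - 1*19375 = (-12 + 3*(1 - 3))*89 - 1*19375 = (-12 + 3*(-2))*89 - 19375 = (-12 - 6)*89 - 19375 = -18*89 - 19375 = -1602 - 19375 = -20977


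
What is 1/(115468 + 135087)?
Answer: 1/250555 ≈ 3.9911e-6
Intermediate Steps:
1/(115468 + 135087) = 1/250555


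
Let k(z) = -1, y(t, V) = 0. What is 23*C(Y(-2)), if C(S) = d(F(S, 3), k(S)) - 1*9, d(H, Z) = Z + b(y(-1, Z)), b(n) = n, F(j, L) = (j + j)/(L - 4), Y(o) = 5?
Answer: -230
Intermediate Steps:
F(j, L) = 2*j/(-4 + L) (F(j, L) = (2*j)/(-4 + L) = 2*j/(-4 + L))
d(H, Z) = Z (d(H, Z) = Z + 0 = Z)
C(S) = -10 (C(S) = -1 - 1*9 = -1 - 9 = -10)
23*C(Y(-2)) = 23*(-10) = -230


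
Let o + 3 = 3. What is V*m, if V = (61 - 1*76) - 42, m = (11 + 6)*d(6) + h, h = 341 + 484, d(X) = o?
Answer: -47025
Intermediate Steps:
o = 0 (o = -3 + 3 = 0)
d(X) = 0
h = 825
m = 825 (m = (11 + 6)*0 + 825 = 17*0 + 825 = 0 + 825 = 825)
V = -57 (V = (61 - 76) - 42 = -15 - 42 = -57)
V*m = -57*825 = -47025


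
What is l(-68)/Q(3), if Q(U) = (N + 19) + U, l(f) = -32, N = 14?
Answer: -8/9 ≈ -0.88889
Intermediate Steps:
Q(U) = 33 + U (Q(U) = (14 + 19) + U = 33 + U)
l(-68)/Q(3) = -32/(33 + 3) = -32/36 = -32*1/36 = -8/9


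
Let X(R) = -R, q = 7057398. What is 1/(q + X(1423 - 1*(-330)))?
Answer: 1/7055645 ≈ 1.4173e-7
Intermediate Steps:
1/(q + X(1423 - 1*(-330))) = 1/(7057398 - (1423 - 1*(-330))) = 1/(7057398 - (1423 + 330)) = 1/(7057398 - 1*1753) = 1/(7057398 - 1753) = 1/7055645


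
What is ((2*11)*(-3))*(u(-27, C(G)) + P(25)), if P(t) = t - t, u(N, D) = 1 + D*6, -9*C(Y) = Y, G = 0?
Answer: -66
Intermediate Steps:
C(Y) = -Y/9
u(N, D) = 1 + 6*D
P(t) = 0
((2*11)*(-3))*(u(-27, C(G)) + P(25)) = ((2*11)*(-3))*((1 + 6*(-1/9*0)) + 0) = (22*(-3))*((1 + 6*0) + 0) = -66*((1 + 0) + 0) = -66*(1 + 0) = -66*1 = -66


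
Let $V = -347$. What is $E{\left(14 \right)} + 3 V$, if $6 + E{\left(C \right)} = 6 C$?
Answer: $-963$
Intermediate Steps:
$E{\left(C \right)} = -6 + 6 C$
$E{\left(14 \right)} + 3 V = \left(-6 + 6 \cdot 14\right) + 3 \left(-347\right) = \left(-6 + 84\right) - 1041 = 78 - 1041 = -963$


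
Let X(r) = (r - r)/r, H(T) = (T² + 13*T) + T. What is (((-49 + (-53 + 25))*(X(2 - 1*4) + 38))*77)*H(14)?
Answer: -88318384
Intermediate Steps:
H(T) = T² + 14*T
X(r) = 0 (X(r) = 0/r = 0)
(((-49 + (-53 + 25))*(X(2 - 1*4) + 38))*77)*H(14) = (((-49 + (-53 + 25))*(0 + 38))*77)*(14*(14 + 14)) = (((-49 - 28)*38)*77)*(14*28) = (-77*38*77)*392 = -2926*77*392 = -225302*392 = -88318384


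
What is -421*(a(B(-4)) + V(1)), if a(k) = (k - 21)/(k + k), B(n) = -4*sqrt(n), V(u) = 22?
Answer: -18945/2 + 8841*I/16 ≈ -9472.5 + 552.56*I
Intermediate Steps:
a(k) = (-21 + k)/(2*k) (a(k) = (-21 + k)/((2*k)) = (-21 + k)*(1/(2*k)) = (-21 + k)/(2*k))
-421*(a(B(-4)) + V(1)) = -421*((-21 - 8*I)/(2*((-8*I))) + 22) = -421*((I/8)*(-21 - 8*I)/2 + 22) = -421*(I*(-21 - 8*I)/16 + 22) = -421*(22 + I*(-21 - 8*I)/16) = -9262 - 421*I*(-21 - 8*I)/16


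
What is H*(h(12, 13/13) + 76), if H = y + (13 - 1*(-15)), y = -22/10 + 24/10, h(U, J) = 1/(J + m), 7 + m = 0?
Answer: 4277/2 ≈ 2138.5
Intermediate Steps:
m = -7 (m = -7 + 0 = -7)
h(U, J) = 1/(-7 + J) (h(U, J) = 1/(J - 7) = 1/(-7 + J))
y = ⅕ (y = -22*⅒ + 24*(⅒) = -11/5 + 12/5 = ⅕ ≈ 0.20000)
H = 141/5 (H = ⅕ + (13 - 1*(-15)) = ⅕ + (13 + 15) = ⅕ + 28 = 141/5 ≈ 28.200)
H*(h(12, 13/13) + 76) = 141*(1/(-7 + 13/13) + 76)/5 = 141*(1/(-7 + 13*(1/13)) + 76)/5 = 141*(1/(-7 + 1) + 76)/5 = 141*(1/(-6) + 76)/5 = 141*(-⅙ + 76)/5 = (141/5)*(455/6) = 4277/2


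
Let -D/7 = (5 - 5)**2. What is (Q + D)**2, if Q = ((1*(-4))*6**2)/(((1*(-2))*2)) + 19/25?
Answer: 844561/625 ≈ 1351.3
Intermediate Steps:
D = 0 (D = -7*(5 - 5)**2 = -7*0**2 = -7*0 = 0)
Q = 919/25 (Q = (-4*36)/((-2*2)) + 19*(1/25) = -144/(-4) + 19/25 = -144*(-1/4) + 19/25 = 36 + 19/25 = 919/25 ≈ 36.760)
(Q + D)**2 = (919/25 + 0)**2 = (919/25)**2 = 844561/625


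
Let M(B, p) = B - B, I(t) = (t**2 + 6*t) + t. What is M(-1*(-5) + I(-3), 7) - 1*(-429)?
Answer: 429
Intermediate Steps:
I(t) = t**2 + 7*t
M(B, p) = 0
M(-1*(-5) + I(-3), 7) - 1*(-429) = 0 - 1*(-429) = 0 + 429 = 429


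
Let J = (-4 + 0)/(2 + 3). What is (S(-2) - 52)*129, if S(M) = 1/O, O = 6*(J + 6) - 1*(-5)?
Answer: -1213503/181 ≈ -6704.4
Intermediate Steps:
J = -⅘ (J = -4/5 = -4*⅕ = -⅘ ≈ -0.80000)
O = 181/5 (O = 6*(-⅘ + 6) - 1*(-5) = 6*(26/5) + 5 = 156/5 + 5 = 181/5 ≈ 36.200)
S(M) = 5/181 (S(M) = 1/(181/5) = 1*(5/181) = 5/181)
(S(-2) - 52)*129 = (5/181 - 52)*129 = -9407/181*129 = -1213503/181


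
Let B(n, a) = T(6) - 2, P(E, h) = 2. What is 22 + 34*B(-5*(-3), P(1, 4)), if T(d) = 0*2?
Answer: -46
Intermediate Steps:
T(d) = 0
B(n, a) = -2 (B(n, a) = 0 - 2 = -2)
22 + 34*B(-5*(-3), P(1, 4)) = 22 + 34*(-2) = 22 - 68 = -46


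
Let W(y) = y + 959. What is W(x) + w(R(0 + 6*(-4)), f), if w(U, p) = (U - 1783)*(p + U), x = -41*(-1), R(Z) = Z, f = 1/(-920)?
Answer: 40820367/920 ≈ 44370.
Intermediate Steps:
f = -1/920 ≈ -0.0010870
x = 41
w(U, p) = (-1783 + U)*(U + p)
W(y) = 959 + y
W(x) + w(R(0 + 6*(-4)), f) = (959 + 41) + ((0 + 6*(-4))² - 1783*(0 + 6*(-4)) - 1783*(-1/920) + (0 + 6*(-4))*(-1/920)) = 1000 + ((0 - 24)² - 1783*(0 - 24) + 1783/920 + (0 - 24)*(-1/920)) = 1000 + ((-24)² - 1783*(-24) + 1783/920 - 24*(-1/920)) = 1000 + (576 + 42792 + 1783/920 + 3/115) = 1000 + 39900367/920 = 40820367/920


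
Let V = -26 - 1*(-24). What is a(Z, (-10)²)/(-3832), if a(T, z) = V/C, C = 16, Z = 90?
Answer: 1/30656 ≈ 3.2620e-5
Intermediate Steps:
V = -2 (V = -26 + 24 = -2)
a(T, z) = -⅛ (a(T, z) = -2/16 = -2*1/16 = -⅛)
a(Z, (-10)²)/(-3832) = -⅛/(-3832) = -⅛*(-1/3832) = 1/30656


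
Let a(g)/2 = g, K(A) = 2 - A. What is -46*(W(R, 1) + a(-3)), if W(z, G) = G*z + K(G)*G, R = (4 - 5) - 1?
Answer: 322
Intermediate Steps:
R = -2 (R = -1 - 1 = -2)
a(g) = 2*g
W(z, G) = G*z + G*(2 - G) (W(z, G) = G*z + (2 - G)*G = G*z + G*(2 - G))
-46*(W(R, 1) + a(-3)) = -46*(1*(2 - 2 - 1*1) + 2*(-3)) = -46*(1*(2 - 2 - 1) - 6) = -46*(1*(-1) - 6) = -46*(-1 - 6) = -46*(-7) = 322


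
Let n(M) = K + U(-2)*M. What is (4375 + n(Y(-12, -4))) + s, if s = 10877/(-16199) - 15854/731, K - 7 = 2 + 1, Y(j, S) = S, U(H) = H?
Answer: 51754803284/11841469 ≈ 4370.6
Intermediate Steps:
K = 10 (K = 7 + (2 + 1) = 7 + 3 = 10)
s = -264770033/11841469 (s = 10877*(-1/16199) - 15854*1/731 = -10877/16199 - 15854/731 = -264770033/11841469 ≈ -22.360)
n(M) = 10 - 2*M
(4375 + n(Y(-12, -4))) + s = (4375 + (10 - 2*(-4))) - 264770033/11841469 = (4375 + (10 + 8)) - 264770033/11841469 = (4375 + 18) - 264770033/11841469 = 4393 - 264770033/11841469 = 51754803284/11841469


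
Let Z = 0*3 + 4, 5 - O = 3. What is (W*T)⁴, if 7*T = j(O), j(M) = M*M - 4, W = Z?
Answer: 0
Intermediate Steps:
O = 2 (O = 5 - 1*3 = 5 - 3 = 2)
Z = 4 (Z = 0 + 4 = 4)
W = 4
j(M) = -4 + M² (j(M) = M² - 4 = -4 + M²)
T = 0 (T = (-4 + 2²)/7 = (-4 + 4)/7 = (⅐)*0 = 0)
(W*T)⁴ = (4*0)⁴ = 0⁴ = 0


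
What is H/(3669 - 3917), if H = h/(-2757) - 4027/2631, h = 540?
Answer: 4174393/599636472 ≈ 0.0069615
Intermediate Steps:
H = -4174393/2417889 (H = 540/(-2757) - 4027/2631 = 540*(-1/2757) - 4027*1/2631 = -180/919 - 4027/2631 = -4174393/2417889 ≈ -1.7265)
H/(3669 - 3917) = -4174393/(2417889*(3669 - 3917)) = -4174393/2417889/(-248) = -4174393/2417889*(-1/248) = 4174393/599636472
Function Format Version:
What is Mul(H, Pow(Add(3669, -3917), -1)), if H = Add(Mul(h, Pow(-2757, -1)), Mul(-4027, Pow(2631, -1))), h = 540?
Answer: Rational(4174393, 599636472) ≈ 0.0069615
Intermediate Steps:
H = Rational(-4174393, 2417889) (H = Add(Mul(540, Pow(-2757, -1)), Mul(-4027, Pow(2631, -1))) = Add(Mul(540, Rational(-1, 2757)), Mul(-4027, Rational(1, 2631))) = Add(Rational(-180, 919), Rational(-4027, 2631)) = Rational(-4174393, 2417889) ≈ -1.7265)
Mul(H, Pow(Add(3669, -3917), -1)) = Mul(Rational(-4174393, 2417889), Pow(Add(3669, -3917), -1)) = Mul(Rational(-4174393, 2417889), Pow(-248, -1)) = Mul(Rational(-4174393, 2417889), Rational(-1, 248)) = Rational(4174393, 599636472)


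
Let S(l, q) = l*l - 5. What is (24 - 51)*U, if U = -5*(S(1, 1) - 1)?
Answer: -675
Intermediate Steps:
S(l, q) = -5 + l² (S(l, q) = l² - 5 = -5 + l²)
U = 25 (U = -5*((-5 + 1²) - 1) = -5*((-5 + 1) - 1) = -5*(-4 - 1) = -5*(-5) = 25)
(24 - 51)*U = (24 - 51)*25 = -27*25 = -675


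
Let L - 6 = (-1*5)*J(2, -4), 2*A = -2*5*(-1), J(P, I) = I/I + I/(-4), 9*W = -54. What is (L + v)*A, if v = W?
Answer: -50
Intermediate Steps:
W = -6 (W = (⅑)*(-54) = -6)
v = -6
J(P, I) = 1 - I/4 (J(P, I) = 1 + I*(-¼) = 1 - I/4)
A = 5 (A = (-2*5*(-1))/2 = (-10*(-1))/2 = (½)*10 = 5)
L = -4 (L = 6 + (-1*5)*(1 - ¼*(-4)) = 6 - 5*(1 + 1) = 6 - 5*2 = 6 - 10 = -4)
(L + v)*A = (-4 - 6)*5 = -10*5 = -50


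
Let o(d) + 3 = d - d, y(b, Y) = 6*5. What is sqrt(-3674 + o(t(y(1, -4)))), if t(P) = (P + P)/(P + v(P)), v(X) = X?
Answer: I*sqrt(3677) ≈ 60.638*I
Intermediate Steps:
y(b, Y) = 30
t(P) = 1 (t(P) = (P + P)/(P + P) = (2*P)/((2*P)) = (2*P)*(1/(2*P)) = 1)
o(d) = -3 (o(d) = -3 + (d - d) = -3 + 0 = -3)
sqrt(-3674 + o(t(y(1, -4)))) = sqrt(-3674 - 3) = sqrt(-3677) = I*sqrt(3677)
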